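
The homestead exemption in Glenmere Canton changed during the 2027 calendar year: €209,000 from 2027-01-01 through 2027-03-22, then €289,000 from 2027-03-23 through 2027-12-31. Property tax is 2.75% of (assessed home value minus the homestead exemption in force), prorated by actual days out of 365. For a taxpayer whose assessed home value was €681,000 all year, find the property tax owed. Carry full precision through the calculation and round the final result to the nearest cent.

2027-01-01 to 2027-03-22: 81 days, exemption €209,000 → (€681,000 − €209,000) × 2.75% × 81/365 = €2,880.4932
2027-03-23 to 2027-12-31: 284 days, exemption €289,000 → (€681,000 − €289,000) × 2.75% × 284/365 = €8,387.7260
Total = €11,268.2192

€11,268.22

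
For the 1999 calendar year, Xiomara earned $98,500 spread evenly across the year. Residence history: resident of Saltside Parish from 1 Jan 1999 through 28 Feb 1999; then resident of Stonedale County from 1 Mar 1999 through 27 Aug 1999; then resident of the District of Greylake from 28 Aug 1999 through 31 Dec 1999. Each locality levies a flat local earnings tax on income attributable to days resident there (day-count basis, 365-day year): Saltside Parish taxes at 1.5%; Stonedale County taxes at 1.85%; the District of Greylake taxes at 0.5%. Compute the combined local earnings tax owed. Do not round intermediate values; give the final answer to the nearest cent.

Saltside Parish, 1 Jan – 28 Feb 1999: 59 days → $98,500 × 1.5% × 59/365 = $238.8288
Stonedale County, 1 Mar – 27 Aug 1999: 180 days → $98,500 × 1.85% × 180/365 = $898.6438
The District of Greylake, 28 Aug – 31 Dec 1999: 126 days → $98,500 × 0.5% × 126/365 = $170.0137
Total = $1,307.4863

$1,307.49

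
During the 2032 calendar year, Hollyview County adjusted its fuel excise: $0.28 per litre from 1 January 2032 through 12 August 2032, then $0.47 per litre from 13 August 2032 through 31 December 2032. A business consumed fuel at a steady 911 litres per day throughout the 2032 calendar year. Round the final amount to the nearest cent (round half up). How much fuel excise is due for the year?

$117,764.97

1 January – 12 August 2032: 225 days × 911 litres/day = 204,975 litres at $0.28/litre → $57,393.00
13 August – 31 December 2032: 141 days × 911 litres/day = 128,451 litres at $0.47/litre → $60,371.97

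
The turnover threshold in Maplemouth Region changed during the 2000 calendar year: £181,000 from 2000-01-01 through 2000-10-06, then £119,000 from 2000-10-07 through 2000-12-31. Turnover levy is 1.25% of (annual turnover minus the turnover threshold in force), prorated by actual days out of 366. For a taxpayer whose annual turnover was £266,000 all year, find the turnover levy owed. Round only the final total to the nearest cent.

2000-01-01 to 2000-10-06: 280 days, exemption £181,000 → (£266,000 − £181,000) × 1.25% × 280/366 = £812.8415
2000-10-07 to 2000-12-31: 86 days, exemption £119,000 → (£266,000 − £119,000) × 1.25% × 86/366 = £431.7623
Total = £1,244.6038

£1,244.60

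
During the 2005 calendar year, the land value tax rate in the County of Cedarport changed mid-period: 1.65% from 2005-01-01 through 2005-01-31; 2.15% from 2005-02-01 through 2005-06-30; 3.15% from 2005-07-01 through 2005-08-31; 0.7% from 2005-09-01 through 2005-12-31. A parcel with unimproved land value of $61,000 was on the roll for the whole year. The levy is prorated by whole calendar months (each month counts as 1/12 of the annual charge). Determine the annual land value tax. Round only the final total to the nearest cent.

$1,092.92

2005-01-01 to 2005-01-31: 1 month at 1.65% → $61,000 × 1.65% × 1/12 = $83.8750
2005-02-01 to 2005-06-30: 5 months at 2.15% → $61,000 × 2.15% × 5/12 = $546.4583
2005-07-01 to 2005-08-31: 2 months at 3.15% → $61,000 × 3.15% × 2/12 = $320.2500
2005-09-01 to 2005-12-31: 4 months at 0.7% → $61,000 × 0.7% × 4/12 = $142.3333
Total = $1,092.9167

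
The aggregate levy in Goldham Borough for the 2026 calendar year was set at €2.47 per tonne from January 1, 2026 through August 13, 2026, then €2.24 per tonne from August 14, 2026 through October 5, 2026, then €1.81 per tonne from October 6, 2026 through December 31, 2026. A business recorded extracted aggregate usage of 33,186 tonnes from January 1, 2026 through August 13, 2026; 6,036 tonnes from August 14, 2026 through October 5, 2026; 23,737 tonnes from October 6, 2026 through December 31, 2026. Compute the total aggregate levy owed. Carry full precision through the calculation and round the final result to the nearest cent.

€138454.03

January 1 – August 13, 2026: 33,186 tonnes at €2.47/tonne → €81969.42
August 14 – October 5, 2026: 6,036 tonnes at €2.24/tonne → €13520.64
October 6 – December 31, 2026: 23,737 tonnes at €1.81/tonne → €42963.97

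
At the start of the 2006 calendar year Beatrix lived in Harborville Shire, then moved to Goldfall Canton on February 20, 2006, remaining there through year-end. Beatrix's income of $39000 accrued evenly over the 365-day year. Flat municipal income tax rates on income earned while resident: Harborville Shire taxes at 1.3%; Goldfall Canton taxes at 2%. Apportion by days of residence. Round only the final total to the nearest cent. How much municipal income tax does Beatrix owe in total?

$742.60

Harborville Shire, January 1 – February 19, 2006: 50 days → $39000 × 1.3% × 50/365 = $69.4521
Goldfall Canton, February 20 – December 31, 2006: 315 days → $39000 × 2% × 315/365 = $673.1507
Total = $742.6027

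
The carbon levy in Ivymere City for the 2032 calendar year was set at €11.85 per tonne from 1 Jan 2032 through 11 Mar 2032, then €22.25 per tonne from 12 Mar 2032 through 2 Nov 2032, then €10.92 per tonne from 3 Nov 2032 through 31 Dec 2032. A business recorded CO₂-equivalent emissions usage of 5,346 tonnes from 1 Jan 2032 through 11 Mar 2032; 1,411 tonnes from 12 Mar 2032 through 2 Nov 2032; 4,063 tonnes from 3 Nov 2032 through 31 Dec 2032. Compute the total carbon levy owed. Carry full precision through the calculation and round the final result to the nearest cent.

1 Jan – 11 Mar 2032: 5,346 tonnes at €11.85/tonne → €63,350.10
12 Mar – 2 Nov 2032: 1,411 tonnes at €22.25/tonne → €31,394.75
3 Nov – 31 Dec 2032: 4,063 tonnes at €10.92/tonne → €44,367.96

€139,112.81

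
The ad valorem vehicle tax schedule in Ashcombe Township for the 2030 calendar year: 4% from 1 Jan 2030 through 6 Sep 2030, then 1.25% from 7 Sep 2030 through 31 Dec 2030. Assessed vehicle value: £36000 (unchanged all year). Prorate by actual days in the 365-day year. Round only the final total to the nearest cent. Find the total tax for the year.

£1125.37

1 Jan – 6 Sep 2030: 249 days at 4% → £36000 × 4% × 249/365 = £982.3562
7 Sep – 31 Dec 2030: 116 days at 1.25% → £36000 × 1.25% × 116/365 = £143.0137
Total = £1125.3699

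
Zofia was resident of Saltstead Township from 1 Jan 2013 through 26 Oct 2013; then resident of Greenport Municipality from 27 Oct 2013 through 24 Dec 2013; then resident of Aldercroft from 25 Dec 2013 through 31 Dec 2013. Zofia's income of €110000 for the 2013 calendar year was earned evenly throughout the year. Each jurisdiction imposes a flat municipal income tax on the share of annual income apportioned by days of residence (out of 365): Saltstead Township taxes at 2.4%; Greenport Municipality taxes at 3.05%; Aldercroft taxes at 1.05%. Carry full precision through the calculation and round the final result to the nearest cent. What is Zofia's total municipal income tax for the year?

€2727.10

Saltstead Township, 1 Jan – 26 Oct 2013: 299 days → €110000 × 2.4% × 299/365 = €2162.6301
Greenport Municipality, 27 Oct – 24 Dec 2013: 59 days → €110000 × 3.05% × 59/365 = €542.3151
Aldercroft, 25 Dec – 31 Dec 2013: 7 days → €110000 × 1.05% × 7/365 = €22.1507
Total = €2727.0959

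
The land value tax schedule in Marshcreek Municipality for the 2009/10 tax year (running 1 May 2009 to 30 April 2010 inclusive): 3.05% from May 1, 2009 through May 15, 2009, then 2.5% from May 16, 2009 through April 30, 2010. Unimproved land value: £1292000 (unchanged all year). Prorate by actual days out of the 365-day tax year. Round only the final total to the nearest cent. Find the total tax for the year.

May 1 – May 15, 2009: 15 days at 3.05% → £1292000 × 3.05% × 15/365 = £1619.4247
May 16, 2009 – April 30, 2010: 350 days at 2.5% → £1292000 × 2.5% × 350/365 = £30972.6027
Total = £32592.0274

£32592.03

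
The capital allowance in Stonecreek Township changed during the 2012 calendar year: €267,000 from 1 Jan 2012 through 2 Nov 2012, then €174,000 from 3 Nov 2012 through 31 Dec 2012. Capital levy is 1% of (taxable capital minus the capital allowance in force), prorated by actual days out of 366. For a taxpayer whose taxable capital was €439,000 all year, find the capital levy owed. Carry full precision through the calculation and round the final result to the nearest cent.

1 Jan – 2 Nov 2012: 307 days, exemption €267,000 → (€439,000 − €267,000) × 1% × 307/366 = €1,442.7322
3 Nov – 31 Dec 2012: 59 days, exemption €174,000 → (€439,000 − €174,000) × 1% × 59/366 = €427.1858
Total = €1,869.9180

€1,869.92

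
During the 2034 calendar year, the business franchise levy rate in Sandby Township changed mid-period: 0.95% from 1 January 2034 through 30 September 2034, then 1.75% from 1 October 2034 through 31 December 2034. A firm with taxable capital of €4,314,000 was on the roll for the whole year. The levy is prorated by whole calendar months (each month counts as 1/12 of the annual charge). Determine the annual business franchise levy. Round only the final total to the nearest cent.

1 January – 30 September 2034: 9 months at 0.95% → €4,314,000 × 0.95% × 9/12 = €30,737.2500
1 October – 31 December 2034: 3 months at 1.75% → €4,314,000 × 1.75% × 3/12 = €18,873.7500
Total = €49,611.0000

€49,611.00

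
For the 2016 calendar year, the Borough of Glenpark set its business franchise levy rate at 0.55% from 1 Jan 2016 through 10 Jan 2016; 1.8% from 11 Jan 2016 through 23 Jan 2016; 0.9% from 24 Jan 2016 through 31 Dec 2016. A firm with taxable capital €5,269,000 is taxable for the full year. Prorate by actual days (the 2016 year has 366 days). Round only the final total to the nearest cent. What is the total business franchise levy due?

1 Jan – 10 Jan 2016: 10 days at 0.55% → €5,269,000 × 0.55% × 10/366 = €791.7896
11 Jan – 23 Jan 2016: 13 days at 1.8% → €5,269,000 × 1.8% × 13/366 = €3,368.7049
24 Jan – 31 Dec 2016: 343 days at 0.9% → €5,269,000 × 0.9% × 343/366 = €44,440.9918
Total = €48,601.4863

€48,601.49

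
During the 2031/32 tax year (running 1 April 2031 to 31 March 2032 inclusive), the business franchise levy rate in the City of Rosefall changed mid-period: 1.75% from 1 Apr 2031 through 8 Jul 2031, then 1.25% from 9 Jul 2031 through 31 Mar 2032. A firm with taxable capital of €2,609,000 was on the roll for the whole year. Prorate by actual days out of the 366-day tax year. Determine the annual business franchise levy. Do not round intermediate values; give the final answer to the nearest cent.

€36,141.07

1 Apr – 8 Jul 2031: 99 days at 1.75% → €2,609,000 × 1.75% × 99/366 = €12,349.9795
9 Jul 2031 – 31 Mar 2032: 267 days at 1.25% → €2,609,000 × 1.25% × 267/366 = €23,791.0861
Total = €36,141.0656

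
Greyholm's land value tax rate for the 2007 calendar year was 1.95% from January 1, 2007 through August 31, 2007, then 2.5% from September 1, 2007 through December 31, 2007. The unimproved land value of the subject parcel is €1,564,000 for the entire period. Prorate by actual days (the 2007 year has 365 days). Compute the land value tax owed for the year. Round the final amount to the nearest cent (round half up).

€33,373.19

January 1 – August 31, 2007: 243 days at 1.95% → €1,564,000 × 1.95% × 243/365 = €20,304.1479
September 1 – December 31, 2007: 122 days at 2.5% → €1,564,000 × 2.5% × 122/365 = €13,069.0411
Total = €33,373.1890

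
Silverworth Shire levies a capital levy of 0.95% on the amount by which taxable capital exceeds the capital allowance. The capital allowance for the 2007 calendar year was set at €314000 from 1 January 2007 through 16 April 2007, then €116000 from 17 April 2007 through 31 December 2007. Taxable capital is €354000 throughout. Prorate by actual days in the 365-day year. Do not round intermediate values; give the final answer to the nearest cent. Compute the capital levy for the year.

€1714.74

1 January – 16 April 2007: 106 days, exemption €314000 → (€354000 − €314000) × 0.95% × 106/365 = €110.3562
17 April – 31 December 2007: 259 days, exemption €116000 → (€354000 − €116000) × 0.95% × 259/365 = €1604.3808
Total = €1714.7370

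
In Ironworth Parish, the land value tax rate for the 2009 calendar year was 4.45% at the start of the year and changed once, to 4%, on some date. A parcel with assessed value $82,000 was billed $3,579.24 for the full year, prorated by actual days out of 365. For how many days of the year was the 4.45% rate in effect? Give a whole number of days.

Let d = days at the first rate; then 365 − d days at the second rate.
$82,000 × [4.45%·d + 4%·(365−d)] / 365 = $3,579.24
Solving gives d = 296, so the new rate took effect on 24 October 2009.

296 days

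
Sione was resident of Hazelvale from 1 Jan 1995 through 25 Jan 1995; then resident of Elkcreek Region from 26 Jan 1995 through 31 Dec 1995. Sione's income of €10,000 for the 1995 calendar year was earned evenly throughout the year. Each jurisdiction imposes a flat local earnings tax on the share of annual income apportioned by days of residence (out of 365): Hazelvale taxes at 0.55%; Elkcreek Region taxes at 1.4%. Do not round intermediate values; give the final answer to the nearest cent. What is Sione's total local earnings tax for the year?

Hazelvale, 1 Jan – 25 Jan 1995: 25 days → €10,000 × 0.55% × 25/365 = €3.7671
Elkcreek Region, 26 Jan – 31 Dec 1995: 340 days → €10,000 × 1.4% × 340/365 = €130.4110
Total = €134.1781

€134.18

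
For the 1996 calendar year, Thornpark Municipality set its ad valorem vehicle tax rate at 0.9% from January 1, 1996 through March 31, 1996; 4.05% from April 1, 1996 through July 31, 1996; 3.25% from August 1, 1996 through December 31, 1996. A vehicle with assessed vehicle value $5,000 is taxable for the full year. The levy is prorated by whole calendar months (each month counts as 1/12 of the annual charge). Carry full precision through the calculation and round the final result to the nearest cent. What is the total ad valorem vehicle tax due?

January 1 – March 31, 1996: 3 months at 0.9% → $5,000 × 0.9% × 3/12 = $11.2500
April 1 – July 31, 1996: 4 months at 4.05% → $5,000 × 4.05% × 4/12 = $67.5000
August 1 – December 31, 1996: 5 months at 3.25% → $5,000 × 3.25% × 5/12 = $67.7083
Total = $146.4583

$146.46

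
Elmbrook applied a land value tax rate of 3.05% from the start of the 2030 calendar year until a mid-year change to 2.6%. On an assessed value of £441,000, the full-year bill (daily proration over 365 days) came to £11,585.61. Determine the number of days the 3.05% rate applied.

Let d = days at the first rate; then 365 − d days at the second rate.
£441,000 × [3.05%·d + 2.6%·(365−d)] / 365 = £11,585.61
Solving gives d = 22, so the new rate took effect on 23 Jan 2030.

22 days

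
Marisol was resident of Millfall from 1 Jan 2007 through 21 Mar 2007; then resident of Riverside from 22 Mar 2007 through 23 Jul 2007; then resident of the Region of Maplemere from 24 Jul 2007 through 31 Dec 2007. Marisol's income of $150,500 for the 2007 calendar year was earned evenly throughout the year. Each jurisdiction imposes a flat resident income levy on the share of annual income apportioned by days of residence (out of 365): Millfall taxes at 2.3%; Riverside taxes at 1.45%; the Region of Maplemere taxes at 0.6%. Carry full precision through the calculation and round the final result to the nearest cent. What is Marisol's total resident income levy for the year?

$1,898.36

Millfall, 1 Jan – 21 Mar 2007: 80 days → $150,500 × 2.3% × 80/365 = $758.6849
Riverside, 22 Mar – 23 Jul 2007: 124 days → $150,500 × 1.45% × 124/365 = $741.3671
The Region of Maplemere, 24 Jul – 31 Dec 2007: 161 days → $150,500 × 0.6% × 161/365 = $398.3096
Total = $1,898.3616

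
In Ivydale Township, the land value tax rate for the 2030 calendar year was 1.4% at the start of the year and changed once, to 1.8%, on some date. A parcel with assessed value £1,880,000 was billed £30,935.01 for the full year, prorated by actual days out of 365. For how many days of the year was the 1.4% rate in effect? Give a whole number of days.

Let d = days at the first rate; then 365 − d days at the second rate.
£1,880,000 × [1.4%·d + 1.8%·(365−d)] / 365 = £30,935.01
Solving gives d = 141, so the new rate took effect on 22 May 2030.

141 days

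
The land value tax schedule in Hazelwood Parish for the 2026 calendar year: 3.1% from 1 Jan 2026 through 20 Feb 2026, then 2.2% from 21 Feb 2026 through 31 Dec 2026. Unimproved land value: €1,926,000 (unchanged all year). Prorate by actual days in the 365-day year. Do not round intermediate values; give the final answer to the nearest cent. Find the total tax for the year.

1 Jan – 20 Feb 2026: 51 days at 3.1% → €1,926,000 × 3.1% × 51/365 = €8,342.4822
21 Feb – 31 Dec 2026: 314 days at 2.2% → €1,926,000 × 2.2% × 314/365 = €36,451.5288
Total = €44,794.0110

€44,794.01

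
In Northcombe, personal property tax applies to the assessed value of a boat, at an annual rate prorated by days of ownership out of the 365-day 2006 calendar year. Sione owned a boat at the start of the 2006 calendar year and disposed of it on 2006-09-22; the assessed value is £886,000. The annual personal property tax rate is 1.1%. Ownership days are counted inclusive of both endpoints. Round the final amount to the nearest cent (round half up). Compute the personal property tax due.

Days held (2006-01-01 to 2006-09-22): 265 out of 365
Tax = £886,000 × 1.1% × 265/365 = £7,075.8630

£7,075.86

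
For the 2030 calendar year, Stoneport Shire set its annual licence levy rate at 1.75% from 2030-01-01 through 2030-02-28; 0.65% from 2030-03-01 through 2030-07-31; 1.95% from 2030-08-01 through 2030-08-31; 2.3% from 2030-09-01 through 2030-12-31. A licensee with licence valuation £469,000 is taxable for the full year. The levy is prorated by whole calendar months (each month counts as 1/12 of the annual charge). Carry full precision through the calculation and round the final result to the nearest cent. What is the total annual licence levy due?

£6,995.92

2030-01-01 to 2030-02-28: 2 months at 1.75% → £469,000 × 1.75% × 2/12 = £1,367.9167
2030-03-01 to 2030-07-31: 5 months at 0.65% → £469,000 × 0.65% × 5/12 = £1,270.2083
2030-08-01 to 2030-08-31: 1 month at 1.95% → £469,000 × 1.95% × 1/12 = £762.1250
2030-09-01 to 2030-12-31: 4 months at 2.3% → £469,000 × 2.3% × 4/12 = £3,595.6667
Total = £6,995.9167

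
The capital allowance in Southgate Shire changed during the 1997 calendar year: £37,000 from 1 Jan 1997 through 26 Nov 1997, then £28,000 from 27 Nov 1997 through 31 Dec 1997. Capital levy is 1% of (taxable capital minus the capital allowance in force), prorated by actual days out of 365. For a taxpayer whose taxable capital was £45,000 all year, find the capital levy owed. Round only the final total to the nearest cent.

£88.63

1 Jan – 26 Nov 1997: 330 days, exemption £37,000 → (£45,000 − £37,000) × 1% × 330/365 = £72.3288
27 Nov – 31 Dec 1997: 35 days, exemption £28,000 → (£45,000 − £28,000) × 1% × 35/365 = £16.3014
Total = £88.6301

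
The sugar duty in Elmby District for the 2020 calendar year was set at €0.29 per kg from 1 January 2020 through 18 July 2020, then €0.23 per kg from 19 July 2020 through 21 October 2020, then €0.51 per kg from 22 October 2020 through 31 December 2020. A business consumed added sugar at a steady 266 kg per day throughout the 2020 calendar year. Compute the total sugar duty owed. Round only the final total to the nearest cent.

€30871.96

1 January – 18 July 2020: 200 days × 266 kg/day = 53,200 kg at €0.29/kg → €15428.00
19 July – 21 October 2020: 95 days × 266 kg/day = 25,270 kg at €0.23/kg → €5812.10
22 October – 31 December 2020: 71 days × 266 kg/day = 18,886 kg at €0.51/kg → €9631.86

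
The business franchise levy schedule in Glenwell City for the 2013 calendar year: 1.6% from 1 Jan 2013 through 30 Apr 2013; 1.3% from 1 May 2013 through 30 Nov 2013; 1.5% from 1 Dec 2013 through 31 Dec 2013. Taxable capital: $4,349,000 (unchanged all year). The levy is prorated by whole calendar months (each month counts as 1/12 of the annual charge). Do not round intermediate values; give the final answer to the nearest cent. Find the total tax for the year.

$61,610.83

1 Jan – 30 Apr 2013: 4 months at 1.6% → $4,349,000 × 1.6% × 4/12 = $23,194.6667
1 May – 30 Nov 2013: 7 months at 1.3% → $4,349,000 × 1.3% × 7/12 = $32,979.9167
1 Dec – 31 Dec 2013: 1 month at 1.5% → $4,349,000 × 1.5% × 1/12 = $5,436.2500
Total = $61,610.8333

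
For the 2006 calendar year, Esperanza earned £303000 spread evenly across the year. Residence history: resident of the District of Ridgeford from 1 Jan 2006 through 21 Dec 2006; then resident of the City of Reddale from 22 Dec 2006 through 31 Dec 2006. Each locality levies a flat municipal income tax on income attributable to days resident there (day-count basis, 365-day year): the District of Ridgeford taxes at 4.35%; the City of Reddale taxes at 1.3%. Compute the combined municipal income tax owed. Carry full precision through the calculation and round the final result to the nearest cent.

The District of Ridgeford, 1 Jan – 21 Dec 2006: 355 days → £303000 × 4.35% × 355/365 = £12819.3904
The City of Reddale, 22 Dec – 31 Dec 2006: 10 days → £303000 × 1.3% × 10/365 = £107.9178
Total = £12927.3082

£12927.31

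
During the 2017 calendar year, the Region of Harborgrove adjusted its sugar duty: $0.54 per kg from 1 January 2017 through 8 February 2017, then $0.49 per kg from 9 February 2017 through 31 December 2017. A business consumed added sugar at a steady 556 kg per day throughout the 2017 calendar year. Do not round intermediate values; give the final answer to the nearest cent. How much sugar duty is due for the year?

$100,524.80

1 January – 8 February 2017: 39 days × 556 kg/day = 21,684 kg at $0.54/kg → $11,709.36
9 February – 31 December 2017: 326 days × 556 kg/day = 181,256 kg at $0.49/kg → $88,815.44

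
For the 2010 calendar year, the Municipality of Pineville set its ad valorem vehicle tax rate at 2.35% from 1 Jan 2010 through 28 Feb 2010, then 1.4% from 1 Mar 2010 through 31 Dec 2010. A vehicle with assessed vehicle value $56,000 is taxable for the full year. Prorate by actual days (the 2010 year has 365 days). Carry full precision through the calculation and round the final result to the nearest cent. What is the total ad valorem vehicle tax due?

1 Jan – 28 Feb 2010: 59 days at 2.35% → $56,000 × 2.35% × 59/365 = $212.7233
1 Mar – 31 Dec 2010: 306 days at 1.4% → $56,000 × 1.4% × 306/365 = $657.2712
Total = $869.9945

$869.99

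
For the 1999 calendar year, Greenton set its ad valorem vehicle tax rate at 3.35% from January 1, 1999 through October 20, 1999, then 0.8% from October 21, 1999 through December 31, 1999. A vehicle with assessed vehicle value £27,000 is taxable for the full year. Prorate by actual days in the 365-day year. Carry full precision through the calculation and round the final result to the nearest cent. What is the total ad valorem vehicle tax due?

£768.69

January 1 – October 20, 1999: 293 days at 3.35% → £27,000 × 3.35% × 293/365 = £726.0781
October 21 – December 31, 1999: 72 days at 0.8% → £27,000 × 0.8% × 72/365 = £42.6082
Total = £768.6863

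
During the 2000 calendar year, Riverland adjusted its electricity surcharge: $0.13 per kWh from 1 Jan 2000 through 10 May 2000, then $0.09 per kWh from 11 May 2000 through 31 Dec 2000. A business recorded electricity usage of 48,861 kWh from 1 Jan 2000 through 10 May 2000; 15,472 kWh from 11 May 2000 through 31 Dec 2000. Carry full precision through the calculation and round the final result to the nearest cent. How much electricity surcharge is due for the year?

1 Jan – 10 May 2000: 48,861 kWh at $0.13/kWh → $6351.93
11 May – 31 Dec 2000: 15,472 kWh at $0.09/kWh → $1392.48

$7744.41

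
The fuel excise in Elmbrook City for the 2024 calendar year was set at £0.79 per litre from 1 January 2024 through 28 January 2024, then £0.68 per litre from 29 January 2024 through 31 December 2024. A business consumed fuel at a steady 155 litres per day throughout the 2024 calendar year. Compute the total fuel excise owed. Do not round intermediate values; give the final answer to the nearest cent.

£39,053.80

1 January – 28 January 2024: 28 days × 155 litres/day = 4,340 litres at £0.79/litre → £3,428.60
29 January – 31 December 2024: 338 days × 155 litres/day = 52,390 litres at £0.68/litre → £35,625.20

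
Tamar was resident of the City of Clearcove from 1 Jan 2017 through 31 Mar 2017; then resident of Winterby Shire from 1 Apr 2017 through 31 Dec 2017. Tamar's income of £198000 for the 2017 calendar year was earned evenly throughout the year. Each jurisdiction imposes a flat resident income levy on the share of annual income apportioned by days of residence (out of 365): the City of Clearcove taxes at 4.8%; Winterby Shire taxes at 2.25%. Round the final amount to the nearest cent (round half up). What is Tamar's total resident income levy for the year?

£5699.96

The City of Clearcove, 1 Jan – 31 Mar 2017: 90 days → £198000 × 4.8% × 90/365 = £2343.4521
Winterby Shire, 1 Apr – 31 Dec 2017: 275 days → £198000 × 2.25% × 275/365 = £3356.5068
Total = £5699.9589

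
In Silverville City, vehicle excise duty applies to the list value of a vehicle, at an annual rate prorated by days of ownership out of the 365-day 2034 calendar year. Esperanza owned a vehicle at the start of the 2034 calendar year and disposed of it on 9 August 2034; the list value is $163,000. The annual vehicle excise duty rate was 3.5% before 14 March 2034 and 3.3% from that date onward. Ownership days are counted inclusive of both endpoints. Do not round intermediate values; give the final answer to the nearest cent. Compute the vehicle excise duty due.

$3,321.18

1 January – 13 March 2034: 72 days at 3.5% → $163,000 × 3.5% × 72/365 = $1,125.3699
14 March – 9 August 2034: 149 days at 3.3% → $163,000 × 3.3% × 149/365 = $2,195.8110
Total = $3,321.1808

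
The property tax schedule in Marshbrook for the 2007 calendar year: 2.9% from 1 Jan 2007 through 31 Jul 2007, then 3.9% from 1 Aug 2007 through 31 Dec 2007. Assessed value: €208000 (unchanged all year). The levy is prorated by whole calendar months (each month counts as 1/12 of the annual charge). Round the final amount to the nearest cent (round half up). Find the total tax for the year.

€6898.67

1 Jan – 31 Jul 2007: 7 months at 2.9% → €208000 × 2.9% × 7/12 = €3518.6667
1 Aug – 31 Dec 2007: 5 months at 3.9% → €208000 × 3.9% × 5/12 = €3380.0000
Total = €6898.6667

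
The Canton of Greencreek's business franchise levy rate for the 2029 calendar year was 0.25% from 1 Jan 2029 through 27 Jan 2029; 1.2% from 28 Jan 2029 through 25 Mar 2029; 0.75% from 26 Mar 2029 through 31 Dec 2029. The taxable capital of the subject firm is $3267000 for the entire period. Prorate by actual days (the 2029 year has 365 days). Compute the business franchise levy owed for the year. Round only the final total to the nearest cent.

1 Jan – 27 Jan 2029: 27 days at 0.25% → $3267000 × 0.25% × 27/365 = $604.1712
28 Jan – 25 Mar 2029: 57 days at 1.2% → $3267000 × 1.2% × 57/365 = $6122.2685
26 Mar – 31 Dec 2029: 281 days at 0.75% → $3267000 × 0.75% × 281/365 = $18863.5685
Total = $25590.0082

$25590.01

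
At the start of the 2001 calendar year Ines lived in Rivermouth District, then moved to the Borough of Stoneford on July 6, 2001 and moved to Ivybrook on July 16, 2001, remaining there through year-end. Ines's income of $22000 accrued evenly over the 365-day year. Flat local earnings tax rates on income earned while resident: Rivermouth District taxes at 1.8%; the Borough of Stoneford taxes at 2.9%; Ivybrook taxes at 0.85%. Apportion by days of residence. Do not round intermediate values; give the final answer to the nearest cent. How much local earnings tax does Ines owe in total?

Rivermouth District, January 1 – July 5, 2001: 186 days → $22000 × 1.8% × 186/365 = $201.7973
The Borough of Stoneford, July 6 – July 15, 2001: 10 days → $22000 × 2.9% × 10/365 = $17.4795
Ivybrook, July 16 – December 31, 2001: 169 days → $22000 × 0.85% × 169/365 = $86.5836
Total = $305.8603

$305.86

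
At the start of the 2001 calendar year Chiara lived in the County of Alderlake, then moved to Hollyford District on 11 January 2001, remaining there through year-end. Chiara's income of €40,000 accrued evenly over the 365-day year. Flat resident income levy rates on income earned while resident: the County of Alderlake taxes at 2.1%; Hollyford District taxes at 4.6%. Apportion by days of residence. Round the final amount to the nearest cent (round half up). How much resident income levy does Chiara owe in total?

The County of Alderlake, 1 January – 10 January 2001: 10 days → €40,000 × 2.1% × 10/365 = €23.0137
Hollyford District, 11 January – 31 December 2001: 355 days → €40,000 × 4.6% × 355/365 = €1,789.5890
Total = €1,812.6027

€1,812.60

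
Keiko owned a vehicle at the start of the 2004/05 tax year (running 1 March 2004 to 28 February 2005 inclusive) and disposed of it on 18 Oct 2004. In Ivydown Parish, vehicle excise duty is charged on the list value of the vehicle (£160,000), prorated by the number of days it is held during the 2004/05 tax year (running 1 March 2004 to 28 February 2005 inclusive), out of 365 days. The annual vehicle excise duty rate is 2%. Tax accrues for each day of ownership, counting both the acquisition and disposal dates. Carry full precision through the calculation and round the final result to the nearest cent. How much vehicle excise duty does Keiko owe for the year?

Days held (1 Mar – 18 Oct 2004): 232 out of 365
Tax = £160,000 × 2% × 232/365 = £2,033.9726

£2,033.97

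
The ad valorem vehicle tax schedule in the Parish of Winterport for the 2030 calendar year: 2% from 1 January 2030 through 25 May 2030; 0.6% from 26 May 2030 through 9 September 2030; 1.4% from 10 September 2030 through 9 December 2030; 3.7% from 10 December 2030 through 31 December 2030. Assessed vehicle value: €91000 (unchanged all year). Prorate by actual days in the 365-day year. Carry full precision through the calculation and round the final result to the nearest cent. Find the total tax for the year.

1 January – 25 May 2030: 145 days at 2% → €91000 × 2% × 145/365 = €723.0137
26 May – 9 September 2030: 107 days at 0.6% → €91000 × 0.6% × 107/365 = €160.0603
10 September – 9 December 2030: 91 days at 1.4% → €91000 × 1.4% × 91/365 = €317.6274
10 December – 31 December 2030: 22 days at 3.7% → €91000 × 3.7% × 22/365 = €202.9425
Total = €1403.6438

€1403.64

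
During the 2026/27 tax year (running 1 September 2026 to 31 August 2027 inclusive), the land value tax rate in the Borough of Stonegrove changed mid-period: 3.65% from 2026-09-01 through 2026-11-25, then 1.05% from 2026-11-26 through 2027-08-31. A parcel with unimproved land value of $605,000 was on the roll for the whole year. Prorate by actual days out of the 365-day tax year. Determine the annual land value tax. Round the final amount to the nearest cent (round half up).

2026-09-01 to 2026-11-25: 86 days at 3.65% → $605,000 × 3.65% × 86/365 = $5,203.0000
2026-11-26 to 2027-08-31: 279 days at 1.05% → $605,000 × 1.05% × 279/365 = $4,855.7466
Total = $10,058.7466

$10,058.75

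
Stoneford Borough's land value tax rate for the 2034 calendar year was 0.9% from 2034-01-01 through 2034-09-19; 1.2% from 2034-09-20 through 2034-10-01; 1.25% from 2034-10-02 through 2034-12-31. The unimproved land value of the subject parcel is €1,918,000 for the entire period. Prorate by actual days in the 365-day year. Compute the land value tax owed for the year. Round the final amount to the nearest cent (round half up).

2034-01-01 to 2034-09-19: 262 days at 0.9% → €1,918,000 × 0.9% × 262/365 = €12,390.8055
2034-09-20 to 2034-10-01: 12 days at 1.2% → €1,918,000 × 1.2% × 12/365 = €756.6904
2034-10-02 to 2034-12-31: 91 days at 1.25% → €1,918,000 × 1.25% × 91/365 = €5,977.3288
Total = €19,124.8247

€19,124.82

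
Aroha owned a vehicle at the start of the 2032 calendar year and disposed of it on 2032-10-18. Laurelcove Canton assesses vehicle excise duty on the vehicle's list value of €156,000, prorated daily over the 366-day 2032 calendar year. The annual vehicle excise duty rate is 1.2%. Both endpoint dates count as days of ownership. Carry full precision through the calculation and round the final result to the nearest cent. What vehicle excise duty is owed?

Days held (2032-01-01 to 2032-10-18): 292 out of 366
Tax = €156,000 × 1.2% × 292/366 = €1,493.5082

€1,493.51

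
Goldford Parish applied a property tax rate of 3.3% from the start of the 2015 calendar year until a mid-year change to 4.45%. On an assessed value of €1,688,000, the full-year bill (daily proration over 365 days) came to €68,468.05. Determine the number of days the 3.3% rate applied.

Let d = days at the first rate; then 365 − d days at the second rate.
€1,688,000 × [3.3%·d + 4.45%·(365−d)] / 365 = €68,468.05
Solving gives d = 125, so the new rate took effect on May 6, 2015.

125 days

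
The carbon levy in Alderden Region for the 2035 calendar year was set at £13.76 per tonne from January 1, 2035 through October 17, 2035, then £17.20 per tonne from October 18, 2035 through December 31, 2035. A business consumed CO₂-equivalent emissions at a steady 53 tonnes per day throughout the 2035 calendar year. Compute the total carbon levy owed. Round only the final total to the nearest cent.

January 1 – October 17, 2035: 290 days × 53 tonnes/day = 15,370 tonnes at £13.76/tonne → £211,491.20
October 18 – December 31, 2035: 75 days × 53 tonnes/day = 3,975 tonnes at £17.20/tonne → £68,370.00

£279,861.20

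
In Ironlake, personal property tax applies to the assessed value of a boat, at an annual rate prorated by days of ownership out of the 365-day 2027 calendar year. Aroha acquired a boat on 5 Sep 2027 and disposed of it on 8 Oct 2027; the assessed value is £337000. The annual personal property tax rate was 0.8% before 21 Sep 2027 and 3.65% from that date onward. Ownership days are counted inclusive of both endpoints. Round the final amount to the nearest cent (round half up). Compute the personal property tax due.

5 Sep – 20 Sep 2027: 16 days at 0.8% → £337000 × 0.8% × 16/365 = £118.1808
21 Sep – 8 Oct 2027: 18 days at 3.65% → £337000 × 3.65% × 18/365 = £606.6000
Total = £724.7808

£724.78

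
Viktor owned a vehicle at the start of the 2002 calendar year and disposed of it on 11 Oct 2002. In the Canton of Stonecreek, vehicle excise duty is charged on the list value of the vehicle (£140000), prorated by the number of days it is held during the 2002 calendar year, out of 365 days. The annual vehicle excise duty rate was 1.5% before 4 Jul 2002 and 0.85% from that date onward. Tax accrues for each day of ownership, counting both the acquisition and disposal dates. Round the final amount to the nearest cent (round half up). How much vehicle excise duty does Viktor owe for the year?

1 Jan – 3 Jul 2002: 184 days at 1.5% → £140000 × 1.5% × 184/365 = £1058.6301
4 Jul – 11 Oct 2002: 100 days at 0.85% → £140000 × 0.85% × 100/365 = £326.0274
Total = £1384.6575

£1384.66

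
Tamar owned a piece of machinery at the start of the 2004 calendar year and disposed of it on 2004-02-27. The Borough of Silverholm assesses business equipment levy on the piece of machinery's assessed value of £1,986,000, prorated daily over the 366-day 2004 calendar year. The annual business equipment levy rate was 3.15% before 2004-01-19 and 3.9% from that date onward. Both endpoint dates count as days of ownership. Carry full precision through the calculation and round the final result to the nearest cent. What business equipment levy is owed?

2004-01-01 to 2004-01-18: 18 days at 3.15% → £1,986,000 × 3.15% × 18/366 = £3,076.6721
2004-01-19 to 2004-02-27: 40 days at 3.9% → £1,986,000 × 3.9% × 40/366 = £8,464.9180
Total = £11,541.5902

£11,541.59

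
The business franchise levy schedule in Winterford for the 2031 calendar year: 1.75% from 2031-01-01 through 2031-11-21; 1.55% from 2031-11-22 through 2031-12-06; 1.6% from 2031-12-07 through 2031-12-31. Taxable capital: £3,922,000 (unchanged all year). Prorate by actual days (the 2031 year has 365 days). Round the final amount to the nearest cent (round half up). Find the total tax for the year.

2031-01-01 to 2031-11-21: 325 days at 1.75% → £3,922,000 × 1.75% × 325/365 = £61,113.3562
2031-11-22 to 2031-12-06: 15 days at 1.55% → £3,922,000 × 1.55% × 15/365 = £2,498.2603
2031-12-07 to 2031-12-31: 25 days at 1.6% → £3,922,000 × 1.6% × 25/365 = £4,298.0822
Total = £67,909.6986

£67,909.70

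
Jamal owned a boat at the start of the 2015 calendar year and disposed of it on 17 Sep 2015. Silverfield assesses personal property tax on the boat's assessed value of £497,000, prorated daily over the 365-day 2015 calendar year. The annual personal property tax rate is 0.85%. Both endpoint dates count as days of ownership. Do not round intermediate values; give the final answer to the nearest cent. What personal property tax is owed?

£3,009.23

Days held (1 Jan – 17 Sep 2015): 260 out of 365
Tax = £497,000 × 0.85% × 260/365 = £3,009.2329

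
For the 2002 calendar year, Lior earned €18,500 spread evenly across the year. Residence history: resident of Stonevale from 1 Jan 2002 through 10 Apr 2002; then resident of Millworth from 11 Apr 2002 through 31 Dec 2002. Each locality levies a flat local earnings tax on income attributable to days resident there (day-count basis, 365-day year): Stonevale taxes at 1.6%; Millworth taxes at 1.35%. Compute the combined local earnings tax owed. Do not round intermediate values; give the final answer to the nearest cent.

€262.42

Stonevale, 1 Jan – 10 Apr 2002: 100 days → €18,500 × 1.6% × 100/365 = €81.0959
Millworth, 11 Apr – 31 Dec 2002: 265 days → €18,500 × 1.35% × 265/365 = €181.3253
Total = €262.4212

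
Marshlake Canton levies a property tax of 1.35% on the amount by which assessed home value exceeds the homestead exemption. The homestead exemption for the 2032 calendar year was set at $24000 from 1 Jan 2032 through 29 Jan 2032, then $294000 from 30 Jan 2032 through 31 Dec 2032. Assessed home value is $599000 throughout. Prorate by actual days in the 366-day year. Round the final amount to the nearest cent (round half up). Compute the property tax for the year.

1 Jan – 29 Jan 2032: 29 days, exemption $24000 → ($599000 − $24000) × 1.35% × 29/366 = $615.0615
30 Jan – 31 Dec 2032: 337 days, exemption $294000 → ($599000 − $294000) × 1.35% × 337/366 = $3791.2500
Total = $4406.3115

$4406.31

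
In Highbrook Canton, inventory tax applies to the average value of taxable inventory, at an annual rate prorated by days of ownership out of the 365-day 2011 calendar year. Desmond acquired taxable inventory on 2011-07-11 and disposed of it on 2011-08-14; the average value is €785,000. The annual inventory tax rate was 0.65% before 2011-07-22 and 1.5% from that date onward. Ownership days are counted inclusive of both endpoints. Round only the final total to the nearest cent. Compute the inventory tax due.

€928.02

2011-07-11 to 2011-07-21: 11 days at 0.65% → €785,000 × 0.65% × 11/365 = €153.7740
2011-07-22 to 2011-08-14: 24 days at 1.5% → €785,000 × 1.5% × 24/365 = €774.2466
Total = €928.0205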